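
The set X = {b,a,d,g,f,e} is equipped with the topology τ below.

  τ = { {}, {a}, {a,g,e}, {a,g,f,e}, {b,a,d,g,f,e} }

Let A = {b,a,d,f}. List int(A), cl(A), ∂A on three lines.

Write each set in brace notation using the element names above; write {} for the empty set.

int(A) = {a}
cl(A)  = {b,a,d,g,f,e}
∂A     = {b,d,g,f,e}

opens ⊆ A: {}, {a}; union → int = {a}
complement {g,e}; its interior {}; cl(A) = X∖{} = {b,a,d,g,f,e}
boundary = {b,a,d,g,f,e} ∖ {a} = {b,d,g,f,e}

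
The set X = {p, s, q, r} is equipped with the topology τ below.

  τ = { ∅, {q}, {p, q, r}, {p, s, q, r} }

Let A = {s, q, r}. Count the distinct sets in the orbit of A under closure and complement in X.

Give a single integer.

X∖A={p}, int(X∖A)=∅, hence cl(A)={p, s, q, r}
Orbit (k=closure, c=complement):
  1. A     = {s, q, r}
  2. kA    = {p, s, q, r}
  3. cA    = {p}
  4. ckA   = ∅
  5. kcA   = {p, s, r}
  6. ckcA  = {q}
(closed under both — stop)

6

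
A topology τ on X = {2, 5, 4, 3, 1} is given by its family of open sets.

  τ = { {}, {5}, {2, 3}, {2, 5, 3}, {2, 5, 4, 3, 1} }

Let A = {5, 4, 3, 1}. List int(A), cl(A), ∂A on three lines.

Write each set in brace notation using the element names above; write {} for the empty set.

int(A) = {5}
cl(A)  = {2, 5, 4, 3, 1}
∂A     = {2, 4, 3, 1}

open subsets of A: {}, {5}; so int(A) = {5}
closure: X∖int(X∖A) = X∖{} = {2, 5, 4, 3, 1}
∂A = {2, 5, 4, 3, 1} minus {5} = {2, 4, 3, 1}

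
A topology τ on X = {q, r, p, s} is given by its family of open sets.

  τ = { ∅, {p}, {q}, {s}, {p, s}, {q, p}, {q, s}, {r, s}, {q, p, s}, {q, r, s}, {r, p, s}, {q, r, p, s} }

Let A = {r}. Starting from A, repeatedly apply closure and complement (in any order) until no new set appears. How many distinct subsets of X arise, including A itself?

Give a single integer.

4

cl via duality: int({q, p, s}) = {q, p, s}, so X∖{q, p, s} = {r}
Write k for closure, c for complement:
  1. A     = {r}
  2. cA    = {q, p, s}
  3. kcA   = {q, r, p, s}
  4. ckcA  = ∅
applying k or c yields no new set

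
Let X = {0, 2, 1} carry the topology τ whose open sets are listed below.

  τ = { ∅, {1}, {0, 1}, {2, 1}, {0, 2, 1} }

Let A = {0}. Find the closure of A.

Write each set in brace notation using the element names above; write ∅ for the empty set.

{0}

cl via duality: int({2, 1}) = {2, 1}, so X∖{2, 1} = {0}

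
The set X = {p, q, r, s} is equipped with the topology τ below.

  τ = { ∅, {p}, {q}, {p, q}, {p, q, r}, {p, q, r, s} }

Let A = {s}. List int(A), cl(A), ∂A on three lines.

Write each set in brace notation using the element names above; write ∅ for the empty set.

int(A) = ∅
cl(A)  = {s}
∂A     = {s}

open subsets of A: ∅; so int(A) = ∅
closure: X∖int(X∖A) = X∖{p, q, r} = {s}
∂A = {s} minus ∅ = {s}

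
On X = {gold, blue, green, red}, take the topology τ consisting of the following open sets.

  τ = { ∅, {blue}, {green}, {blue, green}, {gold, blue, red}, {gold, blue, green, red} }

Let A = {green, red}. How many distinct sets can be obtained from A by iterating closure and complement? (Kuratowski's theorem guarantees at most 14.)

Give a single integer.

X∖A={gold, blue}, int(X∖A)={blue}, hence cl(A)={gold, green, red}
Orbit (k=closure, c=complement):
  1. A     = {green, red}
  2. kA    = {gold, green, red}
  3. cA    = {gold, blue}
  4. ckA   = {blue}
  5. kcA   = {gold, blue, red}
  6. ckcA  = {green}
(closed under both — stop)

6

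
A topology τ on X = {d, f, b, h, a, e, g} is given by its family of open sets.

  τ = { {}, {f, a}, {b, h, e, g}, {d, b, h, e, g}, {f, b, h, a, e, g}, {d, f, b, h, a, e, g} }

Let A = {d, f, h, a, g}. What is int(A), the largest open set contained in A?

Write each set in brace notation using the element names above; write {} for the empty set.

{f, a}

open subsets of A: {}, {f, a}; so int(A) = {f, a}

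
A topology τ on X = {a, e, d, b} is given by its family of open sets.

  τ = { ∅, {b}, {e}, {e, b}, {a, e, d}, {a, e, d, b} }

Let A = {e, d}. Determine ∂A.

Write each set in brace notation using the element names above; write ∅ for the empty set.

{a, d}

U open, U⊆A: ∅, {e}. int(A) = ⋃ = {e}
X∖A={a, b}, int(X∖A)={b}, hence cl(A)={a, e, d}
∂A: remove int from cl → {a, d}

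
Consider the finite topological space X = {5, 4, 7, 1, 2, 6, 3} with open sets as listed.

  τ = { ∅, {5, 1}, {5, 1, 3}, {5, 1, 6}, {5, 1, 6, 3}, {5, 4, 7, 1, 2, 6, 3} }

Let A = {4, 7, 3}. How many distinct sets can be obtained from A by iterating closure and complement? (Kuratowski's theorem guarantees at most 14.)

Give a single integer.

6

closure: X∖int(X∖A) = X∖{5, 1, 6} = {4, 7, 2, 3}
Let k=closure and c=complement:
  1. A     = {4, 7, 3}
  2. kA    = {4, 7, 2, 3}
  3. cA    = {5, 1, 2, 6}
  4. ckA   = {5, 1, 6}
  5. kcA   = {5, 4, 7, 1, 2, 6, 3}
  6. ckcA  = ∅
— saturated at 6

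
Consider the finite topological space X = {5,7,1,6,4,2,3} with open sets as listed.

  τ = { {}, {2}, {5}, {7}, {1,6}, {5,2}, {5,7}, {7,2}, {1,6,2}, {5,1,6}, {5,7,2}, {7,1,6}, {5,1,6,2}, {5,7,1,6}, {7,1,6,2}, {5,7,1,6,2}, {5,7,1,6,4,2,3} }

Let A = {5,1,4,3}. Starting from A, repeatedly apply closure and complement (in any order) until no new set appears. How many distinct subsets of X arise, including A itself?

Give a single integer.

closure: X∖int(X∖A) = X∖{7,2} = {5,1,6,4,3}
Let k=closure and c=complement:
  1. A     = {5,1,4,3}
  2. kA    = {5,1,6,4,3}
  3. cA    = {7,6,2}
  4. ckA   = {7,2}
  5. kcA   = {7,1,6,4,2,3}
  6. kckA  = {7,4,2,3}
  7. ckcA  = {5}
  8. ckckA = {5,1,6}
  9. kckcA = {5,4,3}
  10. ckckcA = {7,1,6,2}
— saturated at 10

10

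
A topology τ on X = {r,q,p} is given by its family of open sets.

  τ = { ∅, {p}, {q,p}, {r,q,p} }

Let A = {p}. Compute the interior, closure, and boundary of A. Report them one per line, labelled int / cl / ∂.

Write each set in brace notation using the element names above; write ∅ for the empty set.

open subsets of A: ∅, {p}; so int(A) = {p}
closure: X∖int(X∖A) = X∖∅ = {r,q,p}
∂A = {r,q,p} minus {p} = {r,q}

int(A) = {p}
cl(A)  = {r,q,p}
∂A     = {r,q}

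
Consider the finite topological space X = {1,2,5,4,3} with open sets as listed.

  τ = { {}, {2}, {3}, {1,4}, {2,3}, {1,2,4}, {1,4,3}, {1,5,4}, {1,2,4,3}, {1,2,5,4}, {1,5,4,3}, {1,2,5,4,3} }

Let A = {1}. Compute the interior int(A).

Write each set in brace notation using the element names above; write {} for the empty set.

{}

opens ⊆ A: {}; union → int = {}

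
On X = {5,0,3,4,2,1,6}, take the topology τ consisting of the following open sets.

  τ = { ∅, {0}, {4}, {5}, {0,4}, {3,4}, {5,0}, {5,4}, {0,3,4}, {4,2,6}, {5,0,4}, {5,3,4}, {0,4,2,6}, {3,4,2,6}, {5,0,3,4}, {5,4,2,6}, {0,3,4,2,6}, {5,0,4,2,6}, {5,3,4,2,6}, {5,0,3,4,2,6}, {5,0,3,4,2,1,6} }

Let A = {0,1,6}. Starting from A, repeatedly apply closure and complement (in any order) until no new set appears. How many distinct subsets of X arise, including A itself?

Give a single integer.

X∖A={5,3,4,2}, int(X∖A)={5,3,4}, hence cl(A)={0,2,1,6}
Orbit (k=closure, c=complement):
  1. A     = {0,1,6}
  2. kA    = {0,2,1,6}
  3. cA    = {5,3,4,2}
  4. ckA   = {5,3,4}
  5. kcA   = {5,3,4,2,1,6}
  6. ckcA  = {0}
  7. kckcA = {0,1}
  8. ckckcA = {5,3,4,2,6}
(closed under both — stop)

8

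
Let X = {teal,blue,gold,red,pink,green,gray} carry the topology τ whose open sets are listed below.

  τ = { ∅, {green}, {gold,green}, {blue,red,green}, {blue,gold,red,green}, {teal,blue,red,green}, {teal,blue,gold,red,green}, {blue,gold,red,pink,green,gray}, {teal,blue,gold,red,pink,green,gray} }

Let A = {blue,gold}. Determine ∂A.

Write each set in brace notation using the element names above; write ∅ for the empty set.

{teal,blue,gold,red,pink,gray}

open subsets of A: ∅; so int(A) = ∅
closure: X∖int(X∖A) = X∖{green} = {teal,blue,gold,red,pink,gray}
∂A = {teal,blue,gold,red,pink,gray} minus ∅ = {teal,blue,gold,red,pink,gray}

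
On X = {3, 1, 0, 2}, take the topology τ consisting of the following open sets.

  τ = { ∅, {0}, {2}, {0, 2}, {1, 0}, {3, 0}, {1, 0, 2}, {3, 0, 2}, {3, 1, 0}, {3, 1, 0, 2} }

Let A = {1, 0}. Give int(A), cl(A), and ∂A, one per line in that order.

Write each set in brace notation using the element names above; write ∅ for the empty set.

U open, U⊆A: ∅, {0}, {1, 0}. int(A) = ⋃ = {1, 0}
X∖A={3, 2}, int(X∖A)={2}, hence cl(A)={3, 1, 0}
∂A: remove int from cl → {3}

int(A) = {1, 0}
cl(A)  = {3, 1, 0}
∂A     = {3}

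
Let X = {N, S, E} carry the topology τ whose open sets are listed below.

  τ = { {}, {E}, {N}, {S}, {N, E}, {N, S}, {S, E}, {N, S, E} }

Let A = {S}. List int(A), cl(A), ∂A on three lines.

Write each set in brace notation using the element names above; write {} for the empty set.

open subsets of A: {}, {S}; so int(A) = {S}
closure: X∖int(X∖A) = X∖{N, E} = {S}
∂A = {S} minus {S} = {}

int(A) = {S}
cl(A)  = {S}
∂A     = {}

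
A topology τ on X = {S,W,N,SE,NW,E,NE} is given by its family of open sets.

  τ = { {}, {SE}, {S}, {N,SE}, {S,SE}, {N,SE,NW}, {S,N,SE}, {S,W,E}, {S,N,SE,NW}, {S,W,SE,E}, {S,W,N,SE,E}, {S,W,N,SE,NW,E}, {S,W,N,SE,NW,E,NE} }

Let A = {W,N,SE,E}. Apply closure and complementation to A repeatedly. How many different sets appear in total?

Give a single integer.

10

closure: X∖int(X∖A) = X∖{S} = {W,N,SE,NW,E,NE}
Let k=closure and c=complement:
  1. A     = {W,N,SE,E}
  2. kA    = {W,N,SE,NW,E,NE}
  3. cA    = {S,NW,NE}
  4. ckA   = {S}
  5. kcA   = {S,W,NW,E,NE}
  6. kckA  = {S,W,E,NE}
  7. ckcA  = {N,SE}
  8. ckckA = {N,SE,NW}
  9. kckcA = {N,SE,NW,NE}
  10. ckckcA = {S,W,E}
— saturated at 10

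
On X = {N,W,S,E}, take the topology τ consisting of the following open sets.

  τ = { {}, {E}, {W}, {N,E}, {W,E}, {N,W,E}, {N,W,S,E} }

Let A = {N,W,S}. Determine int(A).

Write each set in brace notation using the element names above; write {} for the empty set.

open subsets of A: {}, {W}; so int(A) = {W}

{W}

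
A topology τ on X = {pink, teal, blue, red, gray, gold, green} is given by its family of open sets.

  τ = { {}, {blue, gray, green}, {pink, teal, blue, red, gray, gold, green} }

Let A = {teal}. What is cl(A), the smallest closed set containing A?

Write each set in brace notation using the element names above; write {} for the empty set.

{pink, teal, red, gold}

X∖A={pink, blue, red, gray, gold, green}, int(X∖A)={blue, gray, green}, hence cl(A)={pink, teal, red, gold}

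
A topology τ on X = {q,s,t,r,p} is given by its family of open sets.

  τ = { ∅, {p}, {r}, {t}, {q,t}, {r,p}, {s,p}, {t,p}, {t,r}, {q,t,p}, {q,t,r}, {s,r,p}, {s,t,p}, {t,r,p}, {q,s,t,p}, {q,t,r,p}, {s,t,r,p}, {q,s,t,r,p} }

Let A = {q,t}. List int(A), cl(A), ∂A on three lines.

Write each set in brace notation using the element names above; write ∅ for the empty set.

int(A) = {q,t}
cl(A)  = {q,t}
∂A     = ∅

open subsets of A: ∅, {t}, {q,t}; so int(A) = {q,t}
closure: X∖int(X∖A) = X∖{s,r,p} = {q,t}
∂A = {q,t} minus {q,t} = ∅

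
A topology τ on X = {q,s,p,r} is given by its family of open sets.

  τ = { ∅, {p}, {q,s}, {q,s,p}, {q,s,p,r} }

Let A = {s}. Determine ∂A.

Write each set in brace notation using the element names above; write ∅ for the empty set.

interior: largest open inside A is ∅ (from ∅)
cl via duality: int({q,p,r}) = {p}, so X∖{p} = {q,s,r}
cl∖int = {q,s,r}

{q,s,r}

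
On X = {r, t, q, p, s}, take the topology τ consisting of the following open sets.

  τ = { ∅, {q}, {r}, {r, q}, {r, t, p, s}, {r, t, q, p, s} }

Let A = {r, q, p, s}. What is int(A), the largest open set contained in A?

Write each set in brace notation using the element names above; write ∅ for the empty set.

{r, q}

open subsets of A: ∅, {q}, {r}, {r, q}; so int(A) = {r, q}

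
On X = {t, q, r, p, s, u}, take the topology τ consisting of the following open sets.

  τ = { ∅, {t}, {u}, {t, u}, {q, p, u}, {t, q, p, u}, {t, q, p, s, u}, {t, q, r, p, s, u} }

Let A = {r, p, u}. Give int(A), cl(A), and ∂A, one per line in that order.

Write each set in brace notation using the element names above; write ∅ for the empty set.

int(A) = {u}
cl(A)  = {q, r, p, s, u}
∂A     = {q, r, p, s}

open subsets of A: ∅, {u}; so int(A) = {u}
closure: X∖int(X∖A) = X∖{t} = {q, r, p, s, u}
∂A = {q, r, p, s, u} minus {u} = {q, r, p, s}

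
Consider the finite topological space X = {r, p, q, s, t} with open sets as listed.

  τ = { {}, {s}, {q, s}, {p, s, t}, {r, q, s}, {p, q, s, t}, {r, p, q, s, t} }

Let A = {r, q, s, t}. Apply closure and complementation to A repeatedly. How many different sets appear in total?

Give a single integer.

6

closure: X∖int(X∖A) = X∖{} = {r, p, q, s, t}
Let k=closure and c=complement:
  1. A     = {r, q, s, t}
  2. kA    = {r, p, q, s, t}
  3. cA    = {p}
  4. ckA   = {}
  5. kcA   = {p, t}
  6. ckcA  = {r, q, s}
— saturated at 6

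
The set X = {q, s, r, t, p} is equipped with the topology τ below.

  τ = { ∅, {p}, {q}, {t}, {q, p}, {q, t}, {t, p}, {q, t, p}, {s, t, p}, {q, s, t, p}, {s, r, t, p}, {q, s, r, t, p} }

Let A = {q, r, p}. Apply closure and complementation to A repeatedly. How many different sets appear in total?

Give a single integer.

6

cl via duality: int({s, t}) = {t}, so X∖{t} = {q, s, r, p}
Write k for closure, c for complement:
  1. A     = {q, r, p}
  2. kA    = {q, s, r, p}
  3. cA    = {s, t}
  4. ckA   = {t}
  5. kcA   = {s, r, t}
  6. ckcA  = {q, p}
applying k or c yields no new set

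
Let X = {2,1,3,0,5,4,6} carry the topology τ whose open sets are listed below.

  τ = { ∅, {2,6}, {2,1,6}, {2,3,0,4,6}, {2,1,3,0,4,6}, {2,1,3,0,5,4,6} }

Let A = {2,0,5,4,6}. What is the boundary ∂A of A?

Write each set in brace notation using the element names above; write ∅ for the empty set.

{1,3,0,5,4}

interior: largest open inside A is {2,6} (from ∅, {2,6})
cl via duality: int({1,3}) = ∅, so X∖∅ = {2,1,3,0,5,4,6}
cl∖int = {1,3,0,5,4}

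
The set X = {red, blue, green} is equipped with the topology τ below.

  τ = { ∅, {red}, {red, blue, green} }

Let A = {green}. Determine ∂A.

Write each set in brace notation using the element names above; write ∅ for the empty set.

{blue, green}

open subsets of A: ∅; so int(A) = ∅
closure: X∖int(X∖A) = X∖{red} = {blue, green}
∂A = {blue, green} minus ∅ = {blue, green}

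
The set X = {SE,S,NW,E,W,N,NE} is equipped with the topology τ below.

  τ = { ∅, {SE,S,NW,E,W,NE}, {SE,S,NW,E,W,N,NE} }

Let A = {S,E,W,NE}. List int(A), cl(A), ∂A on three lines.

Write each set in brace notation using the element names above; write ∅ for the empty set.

int(A) = ∅
cl(A)  = {SE,S,NW,E,W,N,NE}
∂A     = {SE,S,NW,E,W,N,NE}

U open, U⊆A: ∅. int(A) = ⋃ = ∅
X∖A={SE,NW,N}, int(X∖A)=∅, hence cl(A)={SE,S,NW,E,W,N,NE}
∂A: remove int from cl → {SE,S,NW,E,W,N,NE}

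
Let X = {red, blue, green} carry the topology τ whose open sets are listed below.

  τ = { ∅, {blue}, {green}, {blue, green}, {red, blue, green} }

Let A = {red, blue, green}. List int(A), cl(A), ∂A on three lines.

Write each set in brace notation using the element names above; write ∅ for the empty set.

int(A) = {red, blue, green}
cl(A)  = {red, blue, green}
∂A     = ∅

open subsets of A: ∅, {blue}, {green}, {blue, green}, {red, blue, green}; so int(A) = {red, blue, green}
closure: X∖int(X∖A) = X∖∅ = {red, blue, green}
∂A = {red, blue, green} minus {red, blue, green} = ∅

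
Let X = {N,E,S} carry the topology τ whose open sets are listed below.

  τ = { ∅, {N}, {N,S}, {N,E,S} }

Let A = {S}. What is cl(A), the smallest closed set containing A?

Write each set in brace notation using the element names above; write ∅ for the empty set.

closure: X∖int(X∖A) = X∖{N} = {E,S}

{E,S}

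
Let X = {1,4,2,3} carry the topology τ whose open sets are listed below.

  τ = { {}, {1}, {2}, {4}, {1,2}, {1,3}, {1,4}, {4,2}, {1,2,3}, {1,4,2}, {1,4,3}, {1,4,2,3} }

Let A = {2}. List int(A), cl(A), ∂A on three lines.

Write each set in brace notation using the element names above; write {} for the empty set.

int(A) = {2}
cl(A)  = {2}
∂A     = {}

U open, U⊆A: {}, {2}. int(A) = ⋃ = {2}
X∖A={1,4,3}, int(X∖A)={1,4,3}, hence cl(A)={2}
∂A: remove int from cl → {}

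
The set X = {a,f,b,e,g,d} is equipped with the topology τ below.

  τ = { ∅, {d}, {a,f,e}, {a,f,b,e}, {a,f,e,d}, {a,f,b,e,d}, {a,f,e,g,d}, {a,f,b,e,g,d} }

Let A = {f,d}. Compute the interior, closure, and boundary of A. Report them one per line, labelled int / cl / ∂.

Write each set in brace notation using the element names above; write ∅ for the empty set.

int(A) = {d}
cl(A)  = {a,f,b,e,g,d}
∂A     = {a,f,b,e,g}

opens ⊆ A: ∅, {d}; union → int = {d}
complement {a,b,e,g}; its interior ∅; cl(A) = X∖∅ = {a,f,b,e,g,d}
boundary = {a,f,b,e,g,d} ∖ {d} = {a,f,b,e,g}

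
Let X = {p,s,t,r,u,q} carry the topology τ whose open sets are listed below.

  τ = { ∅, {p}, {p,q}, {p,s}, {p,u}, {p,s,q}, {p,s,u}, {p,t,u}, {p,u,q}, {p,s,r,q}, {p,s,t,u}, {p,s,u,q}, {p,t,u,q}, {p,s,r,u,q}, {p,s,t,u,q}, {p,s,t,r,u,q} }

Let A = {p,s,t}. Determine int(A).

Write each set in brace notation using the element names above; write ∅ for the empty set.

U open, U⊆A: ∅, {p}, {p,s}. int(A) = ⋃ = {p,s}

{p,s}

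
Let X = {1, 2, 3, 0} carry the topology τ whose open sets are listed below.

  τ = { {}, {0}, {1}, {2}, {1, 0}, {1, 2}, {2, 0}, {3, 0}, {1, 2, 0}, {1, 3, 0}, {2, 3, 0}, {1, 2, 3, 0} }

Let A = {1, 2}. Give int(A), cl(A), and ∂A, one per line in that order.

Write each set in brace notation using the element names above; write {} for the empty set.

open subsets of A: {}, {2}, {1}, {1, 2}; so int(A) = {1, 2}
closure: X∖int(X∖A) = X∖{3, 0} = {1, 2}
∂A = {1, 2} minus {1, 2} = {}

int(A) = {1, 2}
cl(A)  = {1, 2}
∂A     = {}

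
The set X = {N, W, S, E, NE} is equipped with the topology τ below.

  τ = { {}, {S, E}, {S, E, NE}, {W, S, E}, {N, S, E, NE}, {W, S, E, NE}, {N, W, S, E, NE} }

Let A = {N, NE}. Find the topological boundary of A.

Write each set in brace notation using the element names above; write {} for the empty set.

{N, NE}

interior: largest open inside A is {} (from {})
cl via duality: int({W, S, E}) = {W, S, E}, so X∖{W, S, E} = {N, NE}
cl∖int = {N, NE}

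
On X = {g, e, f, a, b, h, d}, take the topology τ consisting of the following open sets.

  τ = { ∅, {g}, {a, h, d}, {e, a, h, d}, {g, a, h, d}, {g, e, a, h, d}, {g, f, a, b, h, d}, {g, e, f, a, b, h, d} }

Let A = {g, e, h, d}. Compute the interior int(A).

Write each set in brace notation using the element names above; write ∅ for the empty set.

U open, U⊆A: ∅, {g}. int(A) = ⋃ = {g}

{g}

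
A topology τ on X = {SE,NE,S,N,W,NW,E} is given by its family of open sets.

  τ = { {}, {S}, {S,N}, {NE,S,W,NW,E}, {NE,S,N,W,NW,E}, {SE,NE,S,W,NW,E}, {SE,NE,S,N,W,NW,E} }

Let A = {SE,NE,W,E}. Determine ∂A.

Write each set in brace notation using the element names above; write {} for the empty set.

interior: largest open inside A is {} (from {})
cl via duality: int({S,N,NW}) = {S,N}, so X∖{S,N} = {SE,NE,W,NW,E}
cl∖int = {SE,NE,W,NW,E}

{SE,NE,W,NW,E}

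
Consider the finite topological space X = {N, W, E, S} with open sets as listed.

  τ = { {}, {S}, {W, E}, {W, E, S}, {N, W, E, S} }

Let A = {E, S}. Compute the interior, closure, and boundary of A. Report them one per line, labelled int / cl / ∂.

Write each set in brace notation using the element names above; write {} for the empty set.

int(A) = {S}
cl(A)  = {N, W, E, S}
∂A     = {N, W, E}

open subsets of A: {}, {S}; so int(A) = {S}
closure: X∖int(X∖A) = X∖{} = {N, W, E, S}
∂A = {N, W, E, S} minus {S} = {N, W, E}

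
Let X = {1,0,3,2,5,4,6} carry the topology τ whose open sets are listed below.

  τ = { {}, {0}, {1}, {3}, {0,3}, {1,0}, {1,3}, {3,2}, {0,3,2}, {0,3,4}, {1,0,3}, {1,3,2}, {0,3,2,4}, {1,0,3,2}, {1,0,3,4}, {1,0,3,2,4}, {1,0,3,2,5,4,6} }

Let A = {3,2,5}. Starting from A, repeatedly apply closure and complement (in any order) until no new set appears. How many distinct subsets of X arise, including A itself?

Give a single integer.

6

complement {1,0,4,6}; its interior {1,0}; cl(A) = X∖{1,0} = {3,2,5,4,6}
With k = closure, c = complement:
  1. A     = {3,2,5}
  2. kA    = {3,2,5,4,6}
  3. cA    = {1,0,4,6}
  4. ckA   = {1,0}
  5. kcA   = {1,0,5,4,6}
  6. ckcA  = {3,2}
k, c of each give nothing new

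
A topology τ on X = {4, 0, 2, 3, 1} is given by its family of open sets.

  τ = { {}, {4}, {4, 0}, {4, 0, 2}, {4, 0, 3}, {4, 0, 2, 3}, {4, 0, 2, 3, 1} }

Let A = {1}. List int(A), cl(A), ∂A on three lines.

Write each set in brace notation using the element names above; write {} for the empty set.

open subsets of A: {}; so int(A) = {}
closure: X∖int(X∖A) = X∖{4, 0, 2, 3} = {1}
∂A = {1} minus {} = {1}

int(A) = {}
cl(A)  = {1}
∂A     = {1}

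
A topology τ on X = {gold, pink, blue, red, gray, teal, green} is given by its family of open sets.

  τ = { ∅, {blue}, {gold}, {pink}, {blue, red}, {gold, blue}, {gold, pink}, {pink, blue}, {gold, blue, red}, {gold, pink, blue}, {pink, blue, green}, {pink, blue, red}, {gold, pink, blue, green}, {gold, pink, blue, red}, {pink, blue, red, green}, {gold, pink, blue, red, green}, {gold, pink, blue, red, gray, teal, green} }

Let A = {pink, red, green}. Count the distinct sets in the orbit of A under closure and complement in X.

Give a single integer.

complement {gold, blue, gray, teal}; its interior {gold, blue}; cl(A) = X∖{gold, blue} = {pink, red, gray, teal, green}
With k = closure, c = complement:
  1. A     = {pink, red, green}
  2. kA    = {pink, red, gray, teal, green}
  3. cA    = {gold, blue, gray, teal}
  4. ckA   = {gold, blue}
  5. kcA   = {gold, blue, red, gray, teal, green}
  6. ckcA  = {pink}
  7. kckcA = {pink, gray, teal, green}
  8. ckckcA = {gold, blue, red}
k, c of each give nothing new

8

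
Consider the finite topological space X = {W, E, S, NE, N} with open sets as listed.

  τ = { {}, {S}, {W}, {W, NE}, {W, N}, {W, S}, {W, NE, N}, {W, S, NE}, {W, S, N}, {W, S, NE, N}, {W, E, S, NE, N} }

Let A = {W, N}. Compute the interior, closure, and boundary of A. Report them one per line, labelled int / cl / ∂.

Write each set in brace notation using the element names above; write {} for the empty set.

U open, U⊆A: {}, {W}, {W, N}. int(A) = ⋃ = {W, N}
X∖A={E, S, NE}, int(X∖A)={S}, hence cl(A)={W, E, NE, N}
∂A: remove int from cl → {E, NE}

int(A) = {W, N}
cl(A)  = {W, E, NE, N}
∂A     = {E, NE}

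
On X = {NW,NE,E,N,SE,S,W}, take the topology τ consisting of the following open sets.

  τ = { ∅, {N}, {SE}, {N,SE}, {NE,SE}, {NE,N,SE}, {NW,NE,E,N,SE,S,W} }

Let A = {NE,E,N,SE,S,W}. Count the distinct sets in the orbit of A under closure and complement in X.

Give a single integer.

closure: X∖int(X∖A) = X∖∅ = {NW,NE,E,N,SE,S,W}
Let k=closure and c=complement:
  1. A     = {NE,E,N,SE,S,W}
  2. kA    = {NW,NE,E,N,SE,S,W}
  3. cA    = {NW}
  4. ckA   = ∅
  5. kcA   = {NW,E,S,W}
  6. ckcA  = {NE,N,SE}
— saturated at 6

6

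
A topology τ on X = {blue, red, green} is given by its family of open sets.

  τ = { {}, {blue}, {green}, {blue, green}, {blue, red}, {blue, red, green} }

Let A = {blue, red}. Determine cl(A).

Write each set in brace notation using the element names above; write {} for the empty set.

{blue, red}

cl via duality: int({green}) = {green}, so X∖{green} = {blue, red}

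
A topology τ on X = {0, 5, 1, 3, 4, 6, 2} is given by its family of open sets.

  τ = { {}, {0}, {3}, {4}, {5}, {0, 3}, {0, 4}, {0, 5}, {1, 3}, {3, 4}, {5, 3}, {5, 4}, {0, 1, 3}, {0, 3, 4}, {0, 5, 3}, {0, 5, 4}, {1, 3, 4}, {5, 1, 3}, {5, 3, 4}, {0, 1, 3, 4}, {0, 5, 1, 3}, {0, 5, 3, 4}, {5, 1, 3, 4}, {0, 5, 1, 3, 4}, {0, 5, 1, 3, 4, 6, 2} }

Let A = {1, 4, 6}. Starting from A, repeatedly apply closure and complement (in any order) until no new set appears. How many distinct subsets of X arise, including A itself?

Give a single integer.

complement {0, 5, 3, 2}; its interior {0, 5, 3}; cl(A) = X∖{0, 5, 3} = {1, 4, 6, 2}
With k = closure, c = complement:
  1. A     = {1, 4, 6}
  2. kA    = {1, 4, 6, 2}
  3. cA    = {0, 5, 3, 2}
  4. ckA   = {0, 5, 3}
  5. kcA   = {0, 5, 1, 3, 6, 2}
  6. ckcA  = {4}
  7. kckcA = {4, 6, 2}
  8. ckckcA = {0, 5, 1, 3}
k, c of each give nothing new

8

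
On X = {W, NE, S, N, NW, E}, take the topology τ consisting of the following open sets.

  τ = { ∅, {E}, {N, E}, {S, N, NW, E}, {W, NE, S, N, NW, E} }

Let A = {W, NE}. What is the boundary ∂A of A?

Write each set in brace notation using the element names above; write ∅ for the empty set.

open subsets of A: ∅; so int(A) = ∅
closure: X∖int(X∖A) = X∖{S, N, NW, E} = {W, NE}
∂A = {W, NE} minus ∅ = {W, NE}

{W, NE}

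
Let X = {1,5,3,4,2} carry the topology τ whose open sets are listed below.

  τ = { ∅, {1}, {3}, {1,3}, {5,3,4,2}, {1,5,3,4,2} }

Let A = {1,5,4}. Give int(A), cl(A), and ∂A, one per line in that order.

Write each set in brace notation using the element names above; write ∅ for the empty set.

interior: largest open inside A is {1} (from ∅, {1})
cl via duality: int({3,2}) = {3}, so X∖{3} = {1,5,4,2}
cl∖int = {5,4,2}

int(A) = {1}
cl(A)  = {1,5,4,2}
∂A     = {5,4,2}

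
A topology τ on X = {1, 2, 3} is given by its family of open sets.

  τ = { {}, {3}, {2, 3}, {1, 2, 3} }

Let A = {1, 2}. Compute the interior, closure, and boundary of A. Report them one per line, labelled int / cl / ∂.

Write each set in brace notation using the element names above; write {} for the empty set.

int(A) = {}
cl(A)  = {1, 2}
∂A     = {1, 2}

U open, U⊆A: {}. int(A) = ⋃ = {}
X∖A={3}, int(X∖A)={3}, hence cl(A)={1, 2}
∂A: remove int from cl → {1, 2}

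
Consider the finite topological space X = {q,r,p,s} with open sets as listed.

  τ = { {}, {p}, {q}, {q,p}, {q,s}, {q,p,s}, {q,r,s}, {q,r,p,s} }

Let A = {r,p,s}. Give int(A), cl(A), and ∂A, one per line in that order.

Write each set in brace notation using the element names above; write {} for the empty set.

opens ⊆ A: {}, {p}; union → int = {p}
complement {q}; its interior {q}; cl(A) = X∖{q} = {r,p,s}
boundary = {r,p,s} ∖ {p} = {r,s}

int(A) = {p}
cl(A)  = {r,p,s}
∂A     = {r,s}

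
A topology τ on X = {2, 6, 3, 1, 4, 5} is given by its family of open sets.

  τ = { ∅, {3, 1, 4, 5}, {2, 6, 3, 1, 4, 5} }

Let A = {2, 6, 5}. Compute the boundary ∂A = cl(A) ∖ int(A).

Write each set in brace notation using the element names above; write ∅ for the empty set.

{2, 6, 3, 1, 4, 5}

open subsets of A: ∅; so int(A) = ∅
closure: X∖int(X∖A) = X∖∅ = {2, 6, 3, 1, 4, 5}
∂A = {2, 6, 3, 1, 4, 5} minus ∅ = {2, 6, 3, 1, 4, 5}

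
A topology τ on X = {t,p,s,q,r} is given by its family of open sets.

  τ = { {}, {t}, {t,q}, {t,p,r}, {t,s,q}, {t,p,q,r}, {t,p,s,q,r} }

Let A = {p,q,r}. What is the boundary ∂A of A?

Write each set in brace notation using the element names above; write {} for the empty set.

{p,s,q,r}

U open, U⊆A: {}. int(A) = ⋃ = {}
X∖A={t,s}, int(X∖A)={t}, hence cl(A)={p,s,q,r}
∂A: remove int from cl → {p,s,q,r}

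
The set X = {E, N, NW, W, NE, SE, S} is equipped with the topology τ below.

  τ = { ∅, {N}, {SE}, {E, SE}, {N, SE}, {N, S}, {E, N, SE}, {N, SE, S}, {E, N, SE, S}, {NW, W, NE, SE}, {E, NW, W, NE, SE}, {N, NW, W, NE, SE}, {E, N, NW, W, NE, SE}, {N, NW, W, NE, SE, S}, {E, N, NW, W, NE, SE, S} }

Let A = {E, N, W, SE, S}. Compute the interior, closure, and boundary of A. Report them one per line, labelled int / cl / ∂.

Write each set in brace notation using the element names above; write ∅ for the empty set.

int(A) = {E, N, SE, S}
cl(A)  = {E, N, NW, W, NE, SE, S}
∂A     = {NW, W, NE}

opens ⊆ A: ∅, {N}, {SE}, {E, SE}, {N, S}, {N, SE}, {N, SE, S}, {E, N, SE}, {E, N, SE, S}; union → int = {E, N, SE, S}
complement {NW, NE}; its interior ∅; cl(A) = X∖∅ = {E, N, NW, W, NE, SE, S}
boundary = {E, N, NW, W, NE, SE, S} ∖ {E, N, SE, S} = {NW, W, NE}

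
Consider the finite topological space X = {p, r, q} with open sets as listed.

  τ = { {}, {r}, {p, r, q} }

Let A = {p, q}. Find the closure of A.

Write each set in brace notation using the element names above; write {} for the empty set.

cl via duality: int({r}) = {r}, so X∖{r} = {p, q}

{p, q}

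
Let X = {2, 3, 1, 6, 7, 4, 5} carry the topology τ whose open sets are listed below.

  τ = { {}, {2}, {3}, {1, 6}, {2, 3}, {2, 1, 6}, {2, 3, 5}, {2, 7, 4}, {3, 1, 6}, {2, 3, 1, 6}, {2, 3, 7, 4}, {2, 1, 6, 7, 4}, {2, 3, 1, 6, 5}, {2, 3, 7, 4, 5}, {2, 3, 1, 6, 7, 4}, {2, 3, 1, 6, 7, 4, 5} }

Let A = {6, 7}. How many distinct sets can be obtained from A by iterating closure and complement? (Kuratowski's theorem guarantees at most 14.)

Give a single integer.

8

closure: X∖int(X∖A) = X∖{2, 3, 5} = {1, 6, 7, 4}
Let k=closure and c=complement:
  1. A     = {6, 7}
  2. kA    = {1, 6, 7, 4}
  3. cA    = {2, 3, 1, 4, 5}
  4. ckA   = {2, 3, 5}
  5. kcA   = {2, 3, 1, 6, 7, 4, 5}
  6. kckA  = {2, 3, 7, 4, 5}
  7. ckcA  = {}
  8. ckckA = {1, 6}
— saturated at 8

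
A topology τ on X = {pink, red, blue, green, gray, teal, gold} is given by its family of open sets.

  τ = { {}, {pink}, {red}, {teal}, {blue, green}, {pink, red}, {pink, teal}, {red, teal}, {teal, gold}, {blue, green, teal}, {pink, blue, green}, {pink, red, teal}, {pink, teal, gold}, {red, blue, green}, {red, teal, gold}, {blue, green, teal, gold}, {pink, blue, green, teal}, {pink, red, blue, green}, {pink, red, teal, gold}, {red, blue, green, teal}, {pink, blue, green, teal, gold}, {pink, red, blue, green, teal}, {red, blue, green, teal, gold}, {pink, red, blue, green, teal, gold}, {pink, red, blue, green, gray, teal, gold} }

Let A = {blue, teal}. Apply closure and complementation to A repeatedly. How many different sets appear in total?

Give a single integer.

closure: X∖int(X∖A) = X∖{pink, red} = {blue, green, gray, teal, gold}
Let k=closure and c=complement:
  1. A     = {blue, teal}
  2. kA    = {blue, green, gray, teal, gold}
  3. cA    = {pink, red, green, gray, gold}
  4. ckA   = {pink, red}
  5. kcA   = {pink, red, blue, green, gray, gold}
  6. kckA  = {pink, red, gray}
  7. ckcA  = {teal}
  8. ckckA = {blue, green, teal, gold}
  9. kckcA = {gray, teal, gold}
  10. ckckcA = {pink, red, blue, green}
  11. kckckcA = {pink, red, blue, green, gray}
  12. ckckckcA = {teal, gold}
— saturated at 12

12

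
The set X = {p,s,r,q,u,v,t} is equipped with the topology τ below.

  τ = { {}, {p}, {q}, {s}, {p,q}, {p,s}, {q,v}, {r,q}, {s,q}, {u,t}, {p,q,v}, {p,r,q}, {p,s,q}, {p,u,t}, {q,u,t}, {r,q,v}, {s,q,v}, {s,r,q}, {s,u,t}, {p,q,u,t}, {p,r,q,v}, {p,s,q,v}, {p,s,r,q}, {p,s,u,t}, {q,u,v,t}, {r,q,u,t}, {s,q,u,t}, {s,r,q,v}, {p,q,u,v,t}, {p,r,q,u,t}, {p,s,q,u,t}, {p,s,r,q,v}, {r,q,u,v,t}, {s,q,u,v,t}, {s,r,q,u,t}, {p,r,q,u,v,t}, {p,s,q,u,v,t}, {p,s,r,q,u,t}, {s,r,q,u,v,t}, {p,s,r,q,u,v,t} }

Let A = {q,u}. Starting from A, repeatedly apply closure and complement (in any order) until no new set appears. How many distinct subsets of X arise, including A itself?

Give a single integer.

8

X∖A={p,s,r,v,t}, int(X∖A)={p,s}, hence cl(A)={r,q,u,v,t}
Orbit (k=closure, c=complement):
  1. A     = {q,u}
  2. kA    = {r,q,u,v,t}
  3. cA    = {p,s,r,v,t}
  4. ckA   = {p,s}
  5. kcA   = {p,s,r,u,v,t}
  6. ckcA  = {q}
  7. kckcA = {r,q,v}
  8. ckckcA = {p,s,u,t}
(closed under both — stop)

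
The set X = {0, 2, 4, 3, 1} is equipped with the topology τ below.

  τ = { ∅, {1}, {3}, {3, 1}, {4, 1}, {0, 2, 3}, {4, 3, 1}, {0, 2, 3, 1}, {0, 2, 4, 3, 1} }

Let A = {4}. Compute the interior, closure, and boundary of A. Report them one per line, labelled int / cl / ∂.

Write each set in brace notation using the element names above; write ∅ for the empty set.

opens ⊆ A: ∅; union → int = ∅
complement {0, 2, 3, 1}; its interior {0, 2, 3, 1}; cl(A) = X∖{0, 2, 3, 1} = {4}
boundary = {4} ∖ ∅ = {4}

int(A) = ∅
cl(A)  = {4}
∂A     = {4}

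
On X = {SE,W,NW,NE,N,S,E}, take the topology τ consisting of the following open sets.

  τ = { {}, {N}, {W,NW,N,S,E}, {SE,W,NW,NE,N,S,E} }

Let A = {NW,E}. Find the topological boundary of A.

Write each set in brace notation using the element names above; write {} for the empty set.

opens ⊆ A: {}; union → int = {}
complement {SE,W,NE,N,S}; its interior {N}; cl(A) = X∖{N} = {SE,W,NW,NE,S,E}
boundary = {SE,W,NW,NE,S,E} ∖ {} = {SE,W,NW,NE,S,E}

{SE,W,NW,NE,S,E}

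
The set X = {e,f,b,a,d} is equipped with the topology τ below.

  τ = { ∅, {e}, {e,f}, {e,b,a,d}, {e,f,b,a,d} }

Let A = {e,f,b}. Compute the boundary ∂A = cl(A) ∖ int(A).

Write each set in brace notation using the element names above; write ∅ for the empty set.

opens ⊆ A: ∅, {e}, {e,f}; union → int = {e,f}
complement {a,d}; its interior ∅; cl(A) = X∖∅ = {e,f,b,a,d}
boundary = {e,f,b,a,d} ∖ {e,f} = {b,a,d}

{b,a,d}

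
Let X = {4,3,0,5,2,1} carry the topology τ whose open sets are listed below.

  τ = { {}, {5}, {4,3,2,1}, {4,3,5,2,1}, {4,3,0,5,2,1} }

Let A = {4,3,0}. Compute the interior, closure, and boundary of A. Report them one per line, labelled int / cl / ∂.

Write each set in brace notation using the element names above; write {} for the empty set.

int(A) = {}
cl(A)  = {4,3,0,2,1}
∂A     = {4,3,0,2,1}

interior: largest open inside A is {} (from {})
cl via duality: int({5,2,1}) = {5}, so X∖{5} = {4,3,0,2,1}
cl∖int = {4,3,0,2,1}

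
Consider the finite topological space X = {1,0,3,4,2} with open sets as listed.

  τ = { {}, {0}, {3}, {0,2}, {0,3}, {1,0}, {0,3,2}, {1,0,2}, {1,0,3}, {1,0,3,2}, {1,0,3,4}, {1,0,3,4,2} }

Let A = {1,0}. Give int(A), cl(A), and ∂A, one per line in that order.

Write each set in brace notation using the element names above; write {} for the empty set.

interior: largest open inside A is {1,0} (from {}, {0}, {1,0})
cl via duality: int({3,4,2}) = {3}, so X∖{3} = {1,0,4,2}
cl∖int = {4,2}

int(A) = {1,0}
cl(A)  = {1,0,4,2}
∂A     = {4,2}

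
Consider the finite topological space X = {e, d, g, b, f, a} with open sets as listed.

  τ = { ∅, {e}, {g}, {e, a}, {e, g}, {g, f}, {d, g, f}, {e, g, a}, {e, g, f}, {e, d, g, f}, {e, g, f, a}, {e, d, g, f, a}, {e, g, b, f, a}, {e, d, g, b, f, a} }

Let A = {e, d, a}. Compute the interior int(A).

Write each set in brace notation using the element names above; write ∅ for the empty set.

interior: largest open inside A is {e, a} (from ∅, {e}, {e, a})

{e, a}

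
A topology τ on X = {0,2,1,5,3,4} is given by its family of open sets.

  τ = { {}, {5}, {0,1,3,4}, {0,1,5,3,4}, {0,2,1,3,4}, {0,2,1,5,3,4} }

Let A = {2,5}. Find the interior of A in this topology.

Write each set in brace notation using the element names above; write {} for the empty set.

{5}

opens ⊆ A: {}, {5}; union → int = {5}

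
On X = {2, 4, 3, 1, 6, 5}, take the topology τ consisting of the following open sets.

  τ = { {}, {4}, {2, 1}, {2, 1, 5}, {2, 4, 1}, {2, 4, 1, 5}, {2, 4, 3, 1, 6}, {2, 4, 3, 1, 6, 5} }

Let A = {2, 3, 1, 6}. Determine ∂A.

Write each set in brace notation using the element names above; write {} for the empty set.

{3, 6, 5}

interior: largest open inside A is {2, 1} (from {}, {2, 1})
cl via duality: int({4, 5}) = {4}, so X∖{4} = {2, 3, 1, 6, 5}
cl∖int = {3, 6, 5}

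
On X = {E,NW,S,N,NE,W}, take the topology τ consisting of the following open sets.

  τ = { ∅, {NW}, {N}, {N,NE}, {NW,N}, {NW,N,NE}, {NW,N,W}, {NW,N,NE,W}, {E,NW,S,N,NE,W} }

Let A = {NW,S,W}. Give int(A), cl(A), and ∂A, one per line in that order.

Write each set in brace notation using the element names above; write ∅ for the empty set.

int(A) = {NW}
cl(A)  = {E,NW,S,W}
∂A     = {E,S,W}

interior: largest open inside A is {NW} (from ∅, {NW})
cl via duality: int({E,N,NE}) = {N,NE}, so X∖{N,NE} = {E,NW,S,W}
cl∖int = {E,S,W}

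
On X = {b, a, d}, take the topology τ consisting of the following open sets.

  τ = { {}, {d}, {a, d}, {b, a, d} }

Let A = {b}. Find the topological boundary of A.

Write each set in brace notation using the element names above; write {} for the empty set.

opens ⊆ A: {}; union → int = {}
complement {a, d}; its interior {a, d}; cl(A) = X∖{a, d} = {b}
boundary = {b} ∖ {} = {b}

{b}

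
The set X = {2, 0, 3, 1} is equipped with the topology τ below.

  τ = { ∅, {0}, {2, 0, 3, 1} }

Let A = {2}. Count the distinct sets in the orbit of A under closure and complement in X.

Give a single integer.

complement {0, 3, 1}; its interior {0}; cl(A) = X∖{0} = {2, 3, 1}
With k = closure, c = complement:
  1. A     = {2}
  2. kA    = {2, 3, 1}
  3. cA    = {0, 3, 1}
  4. ckA   = {0}
  5. kcA   = {2, 0, 3, 1}
  6. ckcA  = ∅
k, c of each give nothing new

6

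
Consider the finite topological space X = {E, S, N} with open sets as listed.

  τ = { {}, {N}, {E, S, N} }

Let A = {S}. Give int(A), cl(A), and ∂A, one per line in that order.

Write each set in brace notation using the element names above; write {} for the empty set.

open subsets of A: {}; so int(A) = {}
closure: X∖int(X∖A) = X∖{N} = {E, S}
∂A = {E, S} minus {} = {E, S}

int(A) = {}
cl(A)  = {E, S}
∂A     = {E, S}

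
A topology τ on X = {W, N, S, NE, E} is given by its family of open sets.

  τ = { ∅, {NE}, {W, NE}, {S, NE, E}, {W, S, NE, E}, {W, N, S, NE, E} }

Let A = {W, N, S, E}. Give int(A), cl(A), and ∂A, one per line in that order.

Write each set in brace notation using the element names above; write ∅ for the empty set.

int(A) = ∅
cl(A)  = {W, N, S, E}
∂A     = {W, N, S, E}

U open, U⊆A: ∅. int(A) = ⋃ = ∅
X∖A={NE}, int(X∖A)={NE}, hence cl(A)={W, N, S, E}
∂A: remove int from cl → {W, N, S, E}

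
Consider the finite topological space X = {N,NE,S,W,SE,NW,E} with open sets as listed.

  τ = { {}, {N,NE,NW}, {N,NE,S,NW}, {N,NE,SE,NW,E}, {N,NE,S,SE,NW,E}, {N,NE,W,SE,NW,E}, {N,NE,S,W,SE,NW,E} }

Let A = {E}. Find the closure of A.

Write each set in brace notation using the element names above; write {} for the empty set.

{W,SE,E}

complement {N,NE,S,W,SE,NW}; its interior {N,NE,S,NW}; cl(A) = X∖{N,NE,S,NW} = {W,SE,E}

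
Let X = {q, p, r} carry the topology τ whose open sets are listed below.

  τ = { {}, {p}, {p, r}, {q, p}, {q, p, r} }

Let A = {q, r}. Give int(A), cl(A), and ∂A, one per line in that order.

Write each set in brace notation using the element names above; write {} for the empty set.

int(A) = {}
cl(A)  = {q, r}
∂A     = {q, r}

open subsets of A: {}; so int(A) = {}
closure: X∖int(X∖A) = X∖{p} = {q, r}
∂A = {q, r} minus {} = {q, r}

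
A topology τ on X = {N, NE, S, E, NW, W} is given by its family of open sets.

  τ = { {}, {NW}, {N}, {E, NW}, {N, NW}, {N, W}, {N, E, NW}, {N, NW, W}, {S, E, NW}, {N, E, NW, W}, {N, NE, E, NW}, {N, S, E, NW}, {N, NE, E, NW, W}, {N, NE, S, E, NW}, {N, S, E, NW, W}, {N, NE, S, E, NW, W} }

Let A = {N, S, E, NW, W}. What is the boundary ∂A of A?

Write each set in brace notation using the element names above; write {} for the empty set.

{NE}

opens ⊆ A: {}, {N}, {NW}, {E, NW}, {N, NW}, {N, W}, {S, E, NW}, {N, NW, W}, {N, E, NW}, {N, S, E, NW}, {N, E, NW, W}, {N, S, E, NW, W}; union → int = {N, S, E, NW, W}
complement {NE}; its interior {}; cl(A) = X∖{} = {N, NE, S, E, NW, W}
boundary = {N, NE, S, E, NW, W} ∖ {N, S, E, NW, W} = {NE}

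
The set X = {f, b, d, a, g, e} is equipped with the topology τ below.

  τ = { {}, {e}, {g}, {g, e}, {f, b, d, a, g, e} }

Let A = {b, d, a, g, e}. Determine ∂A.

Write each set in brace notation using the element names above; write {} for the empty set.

open subsets of A: {}, {e}, {g}, {g, e}; so int(A) = {g, e}
closure: X∖int(X∖A) = X∖{} = {f, b, d, a, g, e}
∂A = {f, b, d, a, g, e} minus {g, e} = {f, b, d, a}

{f, b, d, a}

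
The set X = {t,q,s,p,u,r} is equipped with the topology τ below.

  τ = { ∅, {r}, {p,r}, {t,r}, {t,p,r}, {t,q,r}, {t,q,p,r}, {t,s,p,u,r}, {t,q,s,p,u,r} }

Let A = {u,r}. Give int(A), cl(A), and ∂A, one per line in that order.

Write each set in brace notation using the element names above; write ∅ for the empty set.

int(A) = {r}
cl(A)  = {t,q,s,p,u,r}
∂A     = {t,q,s,p,u}

opens ⊆ A: ∅, {r}; union → int = {r}
complement {t,q,s,p}; its interior ∅; cl(A) = X∖∅ = {t,q,s,p,u,r}
boundary = {t,q,s,p,u,r} ∖ {r} = {t,q,s,p,u}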